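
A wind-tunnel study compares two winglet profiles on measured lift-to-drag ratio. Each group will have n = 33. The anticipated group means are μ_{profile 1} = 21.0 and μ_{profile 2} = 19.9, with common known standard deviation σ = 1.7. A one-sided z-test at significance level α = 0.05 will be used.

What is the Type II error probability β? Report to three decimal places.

β ≈ 0.163

Standardized effect: d = |μ_{profile 1} − μ_{profile 2}| / σ = |21.0 − 19.9| / 1.7 = 0.6471
Noncentrality parameter: δ = d·√(n/2) = 0.6471 × √(33/2) = 2.6284
Critical value for a one-sided test at α = 0.05: z_α = 1.645.
Power = P(Z > 1.645 − δ) = Φ(0.984) = 0.8373.
Type II error: β = 1 − power = 1 − 0.8373 = 0.1627.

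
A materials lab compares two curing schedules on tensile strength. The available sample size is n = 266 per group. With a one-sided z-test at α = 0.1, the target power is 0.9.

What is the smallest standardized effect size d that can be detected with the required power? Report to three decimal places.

Required noncentrality: δ = z_{0.1} + z_{0.10} = 1.282 + 1.282 = 2.563.
δ = d·√(n/2) ⇒ d = δ/√(n/2) = 2.563/√(266/2) = 0.2222.

d ≈ 0.222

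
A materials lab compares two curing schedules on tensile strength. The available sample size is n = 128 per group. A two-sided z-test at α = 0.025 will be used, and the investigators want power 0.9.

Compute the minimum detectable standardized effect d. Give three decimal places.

d ≈ 0.440

Need Φ(δ − 2.241) = 0.9, so δ = 2.241 + 1.282 = 3.523.
(Lower-tail contribution to power is negligible for δ > 0.)
δ = d·√(n/2) ⇒ d = δ/√(n/2) = 3.523/√(128/2) = 0.4404.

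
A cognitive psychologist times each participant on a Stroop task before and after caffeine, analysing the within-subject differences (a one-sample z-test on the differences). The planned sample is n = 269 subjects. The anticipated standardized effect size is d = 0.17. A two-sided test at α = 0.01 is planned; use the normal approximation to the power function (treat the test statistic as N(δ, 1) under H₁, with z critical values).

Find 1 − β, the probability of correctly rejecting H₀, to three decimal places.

Power ≈ 0.584

Noncentrality parameter: λ = d·√n = 0.17 × √269 = 2.7882
Two-sided α = 0.01 → critical value z_{0.005} = 2.576.
Power = Φ(λ − 2.576) + Φ(−λ − 2.576) = Φ(0.212) + Φ(-5.364) = 0.5841 + 0.0000 = 0.5841.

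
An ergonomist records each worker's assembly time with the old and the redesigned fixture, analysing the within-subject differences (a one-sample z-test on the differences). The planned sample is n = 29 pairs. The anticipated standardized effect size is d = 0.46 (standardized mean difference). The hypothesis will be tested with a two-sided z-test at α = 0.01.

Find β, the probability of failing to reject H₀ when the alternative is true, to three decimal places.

Noncentrality parameter: δ = d·√n = 0.46 × √29 = 2.4772
Critical value for a two-sided test at α = 0.01: z_{α/2} = 2.576.
Power = Φ(δ − 2.576) + Φ(−δ − 2.576) = Φ(-0.099) + Φ(-5.053) = 0.4607 + 0.0000 = 0.4607.
Type II error: β = 1 − power = 1 − 0.4607 = 0.5393.

β ≈ 0.539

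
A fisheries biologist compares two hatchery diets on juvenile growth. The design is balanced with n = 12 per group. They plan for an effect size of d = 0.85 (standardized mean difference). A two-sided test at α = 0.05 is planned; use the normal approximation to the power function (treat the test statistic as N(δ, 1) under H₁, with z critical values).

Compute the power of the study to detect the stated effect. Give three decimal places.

Noncentrality parameter: δ = d·√(n/2) = 0.85 × √(12/2) = 2.0821
Critical value for a two-sided test at α = 0.05: z_{α/2} = 1.960.
Power = Φ(δ − 1.960) + Φ(−δ − 1.960) = Φ(0.122) + Φ(-4.042) = 0.5486 + 0.0000 = 0.5486.

Power ≈ 0.549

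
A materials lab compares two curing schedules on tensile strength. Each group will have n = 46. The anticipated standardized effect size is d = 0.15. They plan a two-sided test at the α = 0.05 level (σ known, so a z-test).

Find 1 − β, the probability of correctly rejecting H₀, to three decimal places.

Power ≈ 0.111

Noncentrality parameter: δ = d·√(n/2) = 0.15 × √(46/2) = 0.7194
Two-sided α = 0.05 → critical value z_{0.025} = 1.960.
Power = Φ(δ − 1.960) + Φ(−δ − 1.960) = Φ(-1.241) + Φ(-2.679) = 0.1074 + 0.0037 = 0.1111.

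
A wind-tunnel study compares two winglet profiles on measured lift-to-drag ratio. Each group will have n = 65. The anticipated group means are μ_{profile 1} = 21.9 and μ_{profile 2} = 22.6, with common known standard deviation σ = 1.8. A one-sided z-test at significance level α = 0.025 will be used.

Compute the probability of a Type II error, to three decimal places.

β ≈ 0.399

Standardized effect: d = |μ_{profile 1} − μ_{profile 2}| / σ = |21.9 − 22.6| / 1.8 = 0.3889
Noncentrality parameter: δ = d·√(n/2) = 0.3889 × √(65/2) = 2.2170
Critical value for a one-sided test at α = 0.025: z_α = 1.960.
Power = P(Z > 1.960 − δ) = Φ(0.257) = 0.6014.
Type II error: β = 1 − power = 1 − 0.6014 = 0.3986.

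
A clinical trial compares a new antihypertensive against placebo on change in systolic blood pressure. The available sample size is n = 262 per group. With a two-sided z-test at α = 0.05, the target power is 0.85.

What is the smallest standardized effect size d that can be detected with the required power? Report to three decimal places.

Required noncentrality: δ = z_{0.025} + z_{0.15} = 1.960 + 1.036 = 2.996.
(Lower-tail contribution to power is negligible for δ > 0.)
δ = d·√(n/2) ⇒ d = δ/√(n/2) = 2.996/√(262/2) = 0.2618.

d ≈ 0.262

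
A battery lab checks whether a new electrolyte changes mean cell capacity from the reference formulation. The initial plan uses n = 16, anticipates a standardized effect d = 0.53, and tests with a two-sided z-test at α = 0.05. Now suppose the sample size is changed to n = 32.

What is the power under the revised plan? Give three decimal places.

With n = 32: δ = d·√n = 0.53 × √32 = 2.9981. Critical value z_{0.025} = 1.960.
Revised power = Φ(δ − 1.960) + Φ(−δ − 1.960) = Φ(1.038) + Φ(-4.958) = 0.8504 + 0.0000 = 0.8504.

Power ≈ 0.850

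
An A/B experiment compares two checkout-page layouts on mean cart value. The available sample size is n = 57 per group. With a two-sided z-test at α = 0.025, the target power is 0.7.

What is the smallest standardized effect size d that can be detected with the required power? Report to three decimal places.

Required noncentrality: δ = z_{0.0125} + z_{0.30} = 2.241 + 0.524 = 2.766.
(Lower-tail contribution to power is negligible for δ > 0.)
δ = d·√(n/2) ⇒ d = δ/√(n/2) = 2.766/√(57/2) = 0.5181.

d ≈ 0.518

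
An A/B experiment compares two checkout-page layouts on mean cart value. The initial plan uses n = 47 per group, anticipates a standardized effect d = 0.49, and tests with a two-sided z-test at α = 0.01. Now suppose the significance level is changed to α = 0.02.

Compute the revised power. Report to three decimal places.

Power ≈ 0.520

δ = d·√(n/2) = 0.49 × √(47/2) = 2.3754 (unchanged). New critical value: z_{0.01} = 2.326.
Revised power = Φ(δ − 2.326) + Φ(−δ − 2.326) = Φ(0.049) + Φ(-4.702) = 0.5195 + 0.0000 = 0.5195.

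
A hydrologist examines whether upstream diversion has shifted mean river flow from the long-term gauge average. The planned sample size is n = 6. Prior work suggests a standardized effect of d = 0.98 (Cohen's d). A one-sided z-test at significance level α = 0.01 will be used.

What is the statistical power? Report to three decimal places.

Noncentrality parameter: δ = d·√n = 0.98 × √6 = 2.4005
One-sided α = 0.01 → critical value z_{0.01} = 2.326.
Power = P(Z > 2.326 − δ) = Φ(0.074) = 0.5296.

Power ≈ 0.530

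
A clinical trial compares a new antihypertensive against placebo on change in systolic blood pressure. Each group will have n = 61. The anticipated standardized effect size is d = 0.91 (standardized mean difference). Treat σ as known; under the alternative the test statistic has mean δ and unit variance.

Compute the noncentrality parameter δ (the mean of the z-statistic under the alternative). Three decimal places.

The noncentrality parameter scales effect size by the design's sample-size factor: δ = d·√(n/2) = 0.91 × √(61/2) = 5.0256

δ ≈ 5.026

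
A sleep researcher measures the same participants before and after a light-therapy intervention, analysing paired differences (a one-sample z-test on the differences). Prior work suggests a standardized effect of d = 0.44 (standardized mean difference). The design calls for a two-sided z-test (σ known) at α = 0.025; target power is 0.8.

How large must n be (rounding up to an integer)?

n = 50

For power 0.8 need Φ(δ − z_{0.0125}) = 0.8, so δ = z_{0.0125} + z_{0.20} = 2.241 + 0.842 = 3.083.
(Ignoring the negligible lower-tail rejection probability gives the usual closed-form inversion.)
δ = d·√n ⇒ n = (δ/d)² = (3.083 / 0.44)² = 49.10.
Rounding up, n = 50.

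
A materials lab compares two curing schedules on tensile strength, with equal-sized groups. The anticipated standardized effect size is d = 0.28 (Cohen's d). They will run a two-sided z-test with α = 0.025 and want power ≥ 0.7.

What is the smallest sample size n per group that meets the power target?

Set Φ(δ − 2.241) = 0.7; then δ − 2.241 = Φ⁻¹(0.7) = 0.524, giving δ = 2.766.
(Ignoring the negligible lower-tail rejection probability gives the usual closed-form inversion.)
δ = d·√(n/2) ⇒ n = 2(δ/d)² = 2 × (2.766 / 0.28)² = 195.14.
Rounding up, n = 196 per group.

n = 196 per group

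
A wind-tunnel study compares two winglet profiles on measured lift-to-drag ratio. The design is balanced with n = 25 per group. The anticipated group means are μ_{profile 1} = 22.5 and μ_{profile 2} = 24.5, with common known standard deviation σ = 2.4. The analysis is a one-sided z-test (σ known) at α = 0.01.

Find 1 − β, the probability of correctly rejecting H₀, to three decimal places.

Standardized effect: d = |μ_{profile 1} − μ_{profile 2}| / σ = |22.5 − 24.5| / 2.4 = 0.8333
Noncentrality parameter: δ = d·√(n/2) = 0.8333 × √(25/2) = 2.9463
Critical value for a one-sided test at α = 0.01: z_α = 2.326.
Power = P(Z > 2.326 − δ) = Φ(0.620) = 0.7323.

Power ≈ 0.732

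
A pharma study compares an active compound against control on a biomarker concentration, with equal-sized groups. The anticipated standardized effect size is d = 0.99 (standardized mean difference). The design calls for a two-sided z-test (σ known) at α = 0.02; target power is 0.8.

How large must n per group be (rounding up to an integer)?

n = 21 per group

For power 0.8 need Φ(δ − z_{0.01}) = 0.8, so δ = z_{0.01} + z_{0.20} = 2.326 + 0.842 = 3.168.
(The Φ(−δ − z_{α/2}) term is vanishingly small for δ > 0 and is dropped in the standard sample-size formula.)
δ = d·√(n/2) ⇒ n = 2(δ/d)² = 2 × (3.168 / 0.99)² = 20.48.
Round up to the next whole unit.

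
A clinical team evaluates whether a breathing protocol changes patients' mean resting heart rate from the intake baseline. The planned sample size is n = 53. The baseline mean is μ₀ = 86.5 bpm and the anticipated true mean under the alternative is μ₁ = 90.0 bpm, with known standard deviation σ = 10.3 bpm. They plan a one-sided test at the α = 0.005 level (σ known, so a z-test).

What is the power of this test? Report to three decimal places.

Power ≈ 0.459

Standardized effect: d = |μ₁ − μ₀| / σ = |90.0 − 86.5| / 10.3 = 0.3398
Noncentrality parameter: δ = d·√n = 0.3398 × √53 = 2.4738
One-sided α = 0.005 → critical value z_{0.005} = 2.576.
Power = Φ(δ − 2.576) = Φ(-0.102) = 0.4594.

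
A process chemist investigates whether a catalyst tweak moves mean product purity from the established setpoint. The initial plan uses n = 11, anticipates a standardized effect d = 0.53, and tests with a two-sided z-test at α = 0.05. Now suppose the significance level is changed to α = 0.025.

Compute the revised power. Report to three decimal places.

δ = d·√n = 0.53 × √11 = 1.7578 (unchanged). New critical value: z_{0.0125} = 2.241.
Revised power = Φ(δ − 2.241) + Φ(−δ − 2.241) = Φ(-0.484) + Φ(-3.999) = 0.3143 + 0.0000 = 0.3144.

Power ≈ 0.314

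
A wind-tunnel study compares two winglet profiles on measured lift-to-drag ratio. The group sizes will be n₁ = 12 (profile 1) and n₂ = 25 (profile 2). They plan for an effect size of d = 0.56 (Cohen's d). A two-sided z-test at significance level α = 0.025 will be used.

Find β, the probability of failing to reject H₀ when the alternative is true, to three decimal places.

β ≈ 0.741

Noncentrality parameter: δ = d / √(1/n₁ + 1/n₂) = 0.56 / √(1/12 + 1/25) = 1.5946
Two-sided α = 0.025 → critical value z_{0.0125} = 2.241.
Power = Φ(δ − 2.241) + Φ(−δ − 2.241) = Φ(-0.647) + Φ(-3.836) = 0.2589 + 0.0001 = 0.2589.
Type II error: β = 1 − power = 1 − 0.2589 = 0.7411.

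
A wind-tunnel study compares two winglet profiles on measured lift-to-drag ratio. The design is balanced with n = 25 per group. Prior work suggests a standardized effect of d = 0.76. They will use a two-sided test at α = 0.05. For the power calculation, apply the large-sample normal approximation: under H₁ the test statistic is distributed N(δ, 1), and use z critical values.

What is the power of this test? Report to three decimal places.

Power ≈ 0.766

Noncentrality parameter: λ = d·√(n/2) = 0.76 × √(25/2) = 2.6870
Critical value for a two-sided test at α = 0.05: z_{α/2} = 1.960.
Power = Φ(λ − 1.960) + Φ(−λ − 1.960) = Φ(0.727) + Φ(-4.647) = 0.7664 + 0.0000 = 0.7664.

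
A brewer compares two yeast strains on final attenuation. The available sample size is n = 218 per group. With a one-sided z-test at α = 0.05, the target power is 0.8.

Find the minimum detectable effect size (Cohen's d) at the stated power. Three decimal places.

Need Φ(δ − 1.645) = 0.8, so δ = 1.645 + 0.842 = 2.486.
δ = d·√(n/2) ⇒ d = δ/√(n/2) = 2.486/√(218/2) = 0.2382.

d ≈ 0.238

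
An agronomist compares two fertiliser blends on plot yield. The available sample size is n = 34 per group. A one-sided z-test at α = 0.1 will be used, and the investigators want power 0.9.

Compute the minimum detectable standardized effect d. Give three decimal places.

d ≈ 0.622

Need Φ(δ − 1.282) = 0.9, so δ = 1.282 + 1.282 = 2.563.
δ = d·√(n/2) ⇒ d = δ/√(n/2) = 2.563/√(34/2) = 0.6216.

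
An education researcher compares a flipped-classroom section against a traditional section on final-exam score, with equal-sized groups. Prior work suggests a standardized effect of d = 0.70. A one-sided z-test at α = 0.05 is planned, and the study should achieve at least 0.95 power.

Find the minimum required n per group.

n = 45 per group

Set Φ(δ − 1.645) = 0.95; then δ − 1.645 = Φ⁻¹(0.95) = 1.645, giving δ = 3.290.
δ = d·√(n/2) ⇒ n = 2(δ/d)² = 2 × (3.290 / 0.70)² = 44.17.
Round up to the next whole unit.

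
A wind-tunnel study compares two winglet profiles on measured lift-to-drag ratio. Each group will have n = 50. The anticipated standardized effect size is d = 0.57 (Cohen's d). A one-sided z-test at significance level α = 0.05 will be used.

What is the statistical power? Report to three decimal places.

Noncentrality parameter: δ = d·√(n/2) = 0.57 × √(50/2) = 2.8500
One-sided α = 0.05 → critical value z_{0.05} = 1.645.
Power = P(Z > 1.645 − δ) = Φ(1.205) = 0.8859.

Power ≈ 0.886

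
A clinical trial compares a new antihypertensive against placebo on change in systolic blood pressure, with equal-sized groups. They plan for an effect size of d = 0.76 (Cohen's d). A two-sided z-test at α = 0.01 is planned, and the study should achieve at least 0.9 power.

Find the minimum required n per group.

n = 52 per group

Set Φ(δ − 2.576) = 0.9; then δ − 2.576 = Φ⁻¹(0.9) = 1.282, giving δ = 3.857.
(Ignoring the negligible lower-tail rejection probability gives the usual closed-form inversion.)
δ = d·√(n/2) ⇒ n = 2(δ/d)² = 2 × (3.857 / 0.76)² = 51.52.
Round up to the next whole unit.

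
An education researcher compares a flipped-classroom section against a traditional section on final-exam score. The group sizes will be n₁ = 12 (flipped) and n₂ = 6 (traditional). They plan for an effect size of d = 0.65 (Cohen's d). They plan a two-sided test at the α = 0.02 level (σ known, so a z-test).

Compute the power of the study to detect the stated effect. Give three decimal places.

Noncentrality parameter: δ = d / √(1/n₁ + 1/n₂) = 0.65 / √(1/12 + 1/6) = 1.3000
Critical value for a two-sided test at α = 0.02: z_{α/2} = 2.326.
Power = Φ(δ − 2.326) + Φ(−δ − 2.326) = Φ(-1.026) + Φ(-3.626) = 0.1524 + 0.0001 = 0.1525.

Power ≈ 0.153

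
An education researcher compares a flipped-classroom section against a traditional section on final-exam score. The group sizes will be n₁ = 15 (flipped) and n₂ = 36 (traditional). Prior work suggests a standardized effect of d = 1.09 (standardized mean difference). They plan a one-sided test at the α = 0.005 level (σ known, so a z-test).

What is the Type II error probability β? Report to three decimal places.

β ≈ 0.166

Noncentrality parameter: δ = d / √(1/n₁ + 1/n₂) = 1.09 / √(1/15 + 1/36) = 3.5468
Critical value for a one-sided test at α = 0.005: z_α = 2.576.
Power = P(Z > 2.576 − δ) = Φ(0.971) = 0.8342.
Type II error: β = 1 − power = 1 − 0.8342 = 0.1658.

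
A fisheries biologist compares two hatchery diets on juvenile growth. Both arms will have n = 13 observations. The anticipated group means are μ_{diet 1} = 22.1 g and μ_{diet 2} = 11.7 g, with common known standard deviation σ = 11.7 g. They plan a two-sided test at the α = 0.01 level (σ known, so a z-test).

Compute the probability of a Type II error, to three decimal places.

Standardized effect: d = |μ_{diet 1} − μ_{diet 2}| / σ = |22.1 − 11.7| / 11.7 = 0.8889
Noncentrality parameter: δ = d·√(n/2) = 0.8889 × √(13/2) = 2.2662
Critical value for a two-sided test at α = 0.01: z_{α/2} = 2.576.
Power = Φ(δ − 2.576) + Φ(−δ − 2.576) = Φ(-0.310) + Φ(-4.842) = 0.3784 + 0.0000 = 0.3784.
Type II error: β = 1 − power = 1 − 0.3784 = 0.6216.

β ≈ 0.622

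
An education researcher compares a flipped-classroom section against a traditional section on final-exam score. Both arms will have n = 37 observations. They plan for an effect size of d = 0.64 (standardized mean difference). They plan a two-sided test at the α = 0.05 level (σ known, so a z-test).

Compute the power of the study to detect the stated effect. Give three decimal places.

Noncentrality parameter: δ = d·√(n/2) = 0.64 × √(37/2) = 2.7527
Critical value for a two-sided test at α = 0.05: z_{α/2} = 1.960.
Power = Φ(δ − 1.960) + Φ(−δ − 1.960) = Φ(0.793) + Φ(-4.713) = 0.7860 + 0.0000 = 0.7860.

Power ≈ 0.786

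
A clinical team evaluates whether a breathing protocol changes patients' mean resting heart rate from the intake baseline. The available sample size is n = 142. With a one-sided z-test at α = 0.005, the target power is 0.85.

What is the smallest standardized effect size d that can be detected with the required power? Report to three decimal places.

d ≈ 0.303

Required noncentrality: δ = z_{0.005} + z_{0.15} = 2.576 + 1.036 = 3.612.
δ = d·√n ⇒ d = δ/√n = 3.612/√142 = 0.3031.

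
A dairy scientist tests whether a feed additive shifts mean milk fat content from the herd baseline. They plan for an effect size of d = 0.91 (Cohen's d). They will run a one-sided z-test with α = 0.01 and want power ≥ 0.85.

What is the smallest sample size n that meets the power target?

n = 14

For power 0.85 need Φ(δ − z_{0.01}) = 0.85, so δ = z_{0.01} + z_{0.15} = 2.326 + 1.036 = 3.363.
δ = d·√n ⇒ n = (δ/d)² = (3.363 / 0.91)² = 13.66.
Round up to the next whole unit.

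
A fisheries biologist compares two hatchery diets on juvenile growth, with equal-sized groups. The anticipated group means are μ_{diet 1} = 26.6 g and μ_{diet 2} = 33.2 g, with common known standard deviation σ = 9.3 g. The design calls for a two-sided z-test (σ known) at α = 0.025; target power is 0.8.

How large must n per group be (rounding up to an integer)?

n = 38 per group

Standardized effect: d = |μ_{diet 1} − μ_{diet 2}| / σ = |26.6 − 33.2| / 9.3 = 0.7097
Set Φ(δ − 2.241) = 0.8; then δ − 2.241 = Φ⁻¹(0.8) = 0.842, giving δ = 3.083.
(Ignoring the negligible lower-tail rejection probability gives the usual closed-form inversion.)
δ = d·√(n/2) ⇒ n = 2(δ/d)² = 2 × (3.083 / 0.7097)² = 37.75.
Round up to the next whole unit.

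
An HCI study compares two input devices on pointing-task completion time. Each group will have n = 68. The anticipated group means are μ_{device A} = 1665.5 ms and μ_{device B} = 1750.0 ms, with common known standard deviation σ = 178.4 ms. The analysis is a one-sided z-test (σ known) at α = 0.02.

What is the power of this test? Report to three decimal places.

Standardized effect: d = |μ_{device A} − μ_{device B}| / σ = |1665.5 − 1750.0| / 178.4 = 0.4737
Noncentrality parameter: δ = d·√(n/2) = 0.4737 × √(68/2) = 2.7619
Critical value for a one-sided test at α = 0.02: z_α = 2.054.
Power = Φ(δ − 2.054) = Φ(0.708) = 0.7606.

Power ≈ 0.761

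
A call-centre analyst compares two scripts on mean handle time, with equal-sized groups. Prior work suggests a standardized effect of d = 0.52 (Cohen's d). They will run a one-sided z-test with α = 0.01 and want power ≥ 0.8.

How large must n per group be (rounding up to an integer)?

Set Φ(δ − 2.326) = 0.8; then δ − 2.326 = Φ⁻¹(0.8) = 0.842, giving δ = 3.168.
δ = d·√(n/2) ⇒ n = 2(δ/d)² = 2 × (3.168 / 0.52)² = 74.23.
Rounding up, n = 75 per group.

n = 75 per group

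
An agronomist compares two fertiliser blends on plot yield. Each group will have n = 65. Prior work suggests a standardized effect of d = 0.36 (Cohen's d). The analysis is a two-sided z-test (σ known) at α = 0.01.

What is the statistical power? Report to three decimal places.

Noncentrality parameter: λ = d·√(n/2) = 0.36 × √(65/2) = 2.0523
Two-sided α = 0.01 → critical value z_{0.005} = 2.576.
Power = Φ(λ − 2.576) + Φ(−λ − 2.576) = Φ(-0.524) + Φ(-4.628) = 0.3003 + 0.0000 = 0.3003.

Power ≈ 0.300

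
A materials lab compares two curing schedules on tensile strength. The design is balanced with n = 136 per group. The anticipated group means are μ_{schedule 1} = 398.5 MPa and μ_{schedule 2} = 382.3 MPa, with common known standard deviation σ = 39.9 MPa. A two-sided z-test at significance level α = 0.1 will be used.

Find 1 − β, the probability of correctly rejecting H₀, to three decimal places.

Standardized effect: d = |μ_{schedule 1} − μ_{schedule 2}| / σ = |398.5 − 382.3| / 39.9 = 0.4060
Noncentrality parameter: δ = d·√(n/2) = 0.4060 × √(136/2) = 3.3481
Critical value for a two-sided test at α = 0.1: z_{α/2} = 1.645.
Power = Φ(δ − 1.645) + Φ(−δ − 1.645) = Φ(1.703) + Φ(-4.993) = 0.9557 + 0.0000 = 0.9557.

Power ≈ 0.956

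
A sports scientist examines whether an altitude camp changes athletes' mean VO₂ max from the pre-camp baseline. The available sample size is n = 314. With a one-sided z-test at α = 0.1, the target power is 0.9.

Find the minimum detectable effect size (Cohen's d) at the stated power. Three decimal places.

Required noncentrality: δ = z_{0.1} + z_{0.10} = 1.282 + 1.282 = 2.563.
δ = d·√n ⇒ d = δ/√n = 2.563/√314 = 0.1446.

d ≈ 0.145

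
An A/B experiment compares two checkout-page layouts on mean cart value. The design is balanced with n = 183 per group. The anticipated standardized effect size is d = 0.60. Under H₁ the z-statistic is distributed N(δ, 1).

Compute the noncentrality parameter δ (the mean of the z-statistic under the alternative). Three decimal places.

δ ≈ 5.739

δ = d·√(n/2) = 0.60 × √(183/2) = 5.7393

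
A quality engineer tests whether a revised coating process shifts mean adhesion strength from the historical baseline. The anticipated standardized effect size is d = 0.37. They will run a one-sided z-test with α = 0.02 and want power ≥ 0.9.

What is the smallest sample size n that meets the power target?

n = 82

For power 0.9 need Φ(δ − z_{0.02}) = 0.9, so δ = z_{0.02} + z_{0.10} = 2.054 + 1.282 = 3.335.
δ = d·√n ⇒ n = (δ/d)² = (3.335 / 0.37)² = 81.26.
Rounding up, n = 82.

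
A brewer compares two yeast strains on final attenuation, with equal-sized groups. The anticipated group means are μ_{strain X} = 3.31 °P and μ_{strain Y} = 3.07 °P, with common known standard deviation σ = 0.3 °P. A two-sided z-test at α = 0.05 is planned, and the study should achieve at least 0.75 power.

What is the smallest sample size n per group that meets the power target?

Standardized effect: d = |μ_{strain X} − μ_{strain Y}| / σ = |3.31 − 3.07| / 0.3 = 0.8000
Set Φ(δ − 1.960) = 0.75; then δ − 1.960 = Φ⁻¹(0.75) = 0.674, giving δ = 2.634.
(The Φ(−δ − z_{α/2}) term is vanishingly small for δ > 0 and is dropped in the standard sample-size formula.)
δ = d·√(n/2) ⇒ n = 2(δ/d)² = 2 × (2.634 / 0.8000)² = 21.69.
Rounding up, n = 22 per group.

n = 22 per group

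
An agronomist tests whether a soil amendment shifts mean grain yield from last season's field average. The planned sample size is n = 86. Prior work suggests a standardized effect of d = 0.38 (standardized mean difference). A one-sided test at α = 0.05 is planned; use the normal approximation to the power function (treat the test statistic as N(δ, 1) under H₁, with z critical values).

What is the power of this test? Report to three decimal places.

Noncentrality parameter: δ = d·√n = 0.38 × √86 = 3.5240
Critical value for a one-sided test at α = 0.05: z_α = 1.645.
Power = P(Z > 1.645 − δ) = Φ(1.879) = 0.9699.

Power ≈ 0.970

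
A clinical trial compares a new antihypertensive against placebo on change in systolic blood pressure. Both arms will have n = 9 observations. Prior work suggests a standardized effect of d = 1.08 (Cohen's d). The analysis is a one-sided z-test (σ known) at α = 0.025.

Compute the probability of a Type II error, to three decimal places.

Noncentrality parameter: δ = d·√(n/2) = 1.08 × √(9/2) = 2.2910
One-sided α = 0.025 → critical value z_{0.025} = 1.960.
Power = Φ(δ − 1.960) = Φ(0.331) = 0.6297.
Type II error: β = 1 − power = 1 − 0.6297 = 0.3703.

β ≈ 0.370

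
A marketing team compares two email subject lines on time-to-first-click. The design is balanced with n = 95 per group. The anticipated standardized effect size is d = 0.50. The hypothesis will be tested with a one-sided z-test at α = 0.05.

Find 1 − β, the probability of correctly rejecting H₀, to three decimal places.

Power ≈ 0.964

Noncentrality parameter: δ = d·√(n/2) = 0.50 × √(95/2) = 3.4460
Critical value for a one-sided test at α = 0.05: z_α = 1.645.
Power = Φ(δ − 1.645) = Φ(1.801) = 0.9642.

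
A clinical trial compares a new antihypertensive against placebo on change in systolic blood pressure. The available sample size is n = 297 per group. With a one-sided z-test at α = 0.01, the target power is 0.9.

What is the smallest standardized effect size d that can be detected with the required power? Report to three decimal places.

Need Φ(δ − 2.326) = 0.9, so δ = 2.326 + 1.282 = 3.608.
δ = d·√(n/2) ⇒ d = δ/√(n/2) = 3.608/√(297/2) = 0.2961.

d ≈ 0.296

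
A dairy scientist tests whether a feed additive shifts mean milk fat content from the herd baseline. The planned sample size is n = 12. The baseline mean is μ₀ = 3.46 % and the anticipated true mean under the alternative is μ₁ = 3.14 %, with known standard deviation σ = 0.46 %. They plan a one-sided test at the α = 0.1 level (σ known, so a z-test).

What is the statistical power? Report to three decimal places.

Power ≈ 0.870

Standardized effect: d = |μ₁ − μ₀| / σ = |3.14 − 3.46| / 0.46 = 0.6957
Noncentrality parameter: δ = d·√n = 0.6957 × √12 = 2.4098
Critical value for a one-sided test at α = 0.1: z_α = 1.282.
Power = Φ(δ − 1.282) = Φ(1.128) = 0.8704.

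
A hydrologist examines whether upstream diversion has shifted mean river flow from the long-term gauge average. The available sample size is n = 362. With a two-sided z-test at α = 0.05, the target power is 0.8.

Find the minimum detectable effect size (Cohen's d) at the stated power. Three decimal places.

d ≈ 0.147

Need Φ(δ − 1.960) = 0.8, so δ = 1.960 + 0.842 = 2.802.
(The second rejection-region term Φ(−δ − z_{α/2}) is negligible and dropped.)
δ = d·√n ⇒ d = δ/√n = 2.802/√362 = 0.1472.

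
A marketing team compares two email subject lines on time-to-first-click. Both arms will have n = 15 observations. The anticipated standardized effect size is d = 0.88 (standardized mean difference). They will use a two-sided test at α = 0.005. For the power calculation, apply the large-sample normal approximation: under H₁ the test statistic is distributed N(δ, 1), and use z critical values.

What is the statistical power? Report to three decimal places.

Noncentrality parameter: λ = d·√(n/2) = 0.88 × √(15/2) = 2.4100
Critical value for a two-sided test at α = 0.005: z_{α/2} = 2.807.
Power = Φ(λ − 2.807) + Φ(−λ − 2.807) = Φ(-0.397) + Φ(-5.217) = 0.3457 + 0.0000 = 0.3457.

Power ≈ 0.346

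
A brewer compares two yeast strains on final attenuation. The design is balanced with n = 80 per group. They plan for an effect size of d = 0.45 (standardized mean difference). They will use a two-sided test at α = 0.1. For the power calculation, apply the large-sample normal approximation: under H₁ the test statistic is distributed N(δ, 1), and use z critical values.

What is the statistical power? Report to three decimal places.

Power ≈ 0.885

Noncentrality parameter: δ = d·√(n/2) = 0.45 × √(80/2) = 2.8460
Two-sided α = 0.1 → critical value z_{0.05} = 1.645.
Power = Φ(δ − 1.645) + Φ(−δ − 1.645) = Φ(1.201) + Φ(-4.491) = 0.8852 + 0.0000 = 0.8852.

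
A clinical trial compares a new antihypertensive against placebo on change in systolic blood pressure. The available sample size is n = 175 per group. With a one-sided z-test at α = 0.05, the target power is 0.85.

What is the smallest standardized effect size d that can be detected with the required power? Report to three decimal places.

d ≈ 0.287

Need Φ(δ − 1.645) = 0.85, so δ = 1.645 + 1.036 = 2.681.
δ = d·√(n/2) ⇒ d = δ/√(n/2) = 2.681/√(175/2) = 0.2866.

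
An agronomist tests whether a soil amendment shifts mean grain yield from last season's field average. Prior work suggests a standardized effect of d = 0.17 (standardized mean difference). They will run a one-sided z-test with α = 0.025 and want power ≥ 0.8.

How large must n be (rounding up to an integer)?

n = 272

For power 0.8 need Φ(δ − z_{0.025}) = 0.8, so δ = z_{0.025} + z_{0.20} = 1.960 + 0.842 = 2.802.
δ = d·√n ⇒ n = (δ/d)² = (2.802 / 0.17)² = 271.59.
Round up to the next whole unit.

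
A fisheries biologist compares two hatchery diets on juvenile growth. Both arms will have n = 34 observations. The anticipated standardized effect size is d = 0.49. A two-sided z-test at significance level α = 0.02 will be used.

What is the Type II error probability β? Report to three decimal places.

Noncentrality parameter: δ = d·√(n/2) = 0.49 × √(34/2) = 2.0203
Two-sided α = 0.02 → critical value z_{0.01} = 2.326.
Power = Φ(δ − 2.326) + Φ(−δ − 2.326) = Φ(-0.306) + Φ(-4.347) = 0.3798 + 0.0000 = 0.3798.
Type II error: β = 1 − power = 1 − 0.3798 = 0.6202.

β ≈ 0.620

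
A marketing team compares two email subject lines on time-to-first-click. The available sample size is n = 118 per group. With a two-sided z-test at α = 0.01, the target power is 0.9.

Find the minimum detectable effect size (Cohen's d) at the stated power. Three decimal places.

Required noncentrality: δ = z_{0.005} + z_{0.10} = 2.576 + 1.282 = 3.857.
(Lower-tail contribution to power is negligible for δ > 0.)
δ = d·√(n/2) ⇒ d = δ/√(n/2) = 3.857/√(118/2) = 0.5022.

d ≈ 0.502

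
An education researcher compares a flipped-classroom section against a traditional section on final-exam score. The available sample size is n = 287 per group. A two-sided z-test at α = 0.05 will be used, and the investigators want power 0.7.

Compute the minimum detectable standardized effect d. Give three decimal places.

d ≈ 0.207

Required noncentrality: δ = z_{0.025} + z_{0.30} = 1.960 + 0.524 = 2.484.
(The second rejection-region term Φ(−δ − z_{α/2}) is negligible and dropped.)
δ = d·√(n/2) ⇒ d = δ/√(n/2) = 2.484/√(287/2) = 0.2074.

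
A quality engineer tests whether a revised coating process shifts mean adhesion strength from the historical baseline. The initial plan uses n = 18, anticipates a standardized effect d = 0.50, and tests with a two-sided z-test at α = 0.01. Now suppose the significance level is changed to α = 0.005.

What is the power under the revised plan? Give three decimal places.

Power ≈ 0.246

δ = d·√n = 0.50 × √18 = 2.1213 (unchanged). New critical value: z_{0.0025} = 2.807.
Revised power = Φ(δ − 2.807) + Φ(−δ − 2.807) = Φ(-0.686) + Φ(-4.928) = 0.2464 + 0.0000 = 0.2464.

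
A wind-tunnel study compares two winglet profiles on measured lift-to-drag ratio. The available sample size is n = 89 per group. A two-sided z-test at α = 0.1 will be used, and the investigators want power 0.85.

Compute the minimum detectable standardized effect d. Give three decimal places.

d ≈ 0.402

Required noncentrality: δ = z_{0.05} + z_{0.15} = 1.645 + 1.036 = 2.681.
(The second rejection-region term Φ(−δ − z_{α/2}) is negligible and dropped.)
δ = d·√(n/2) ⇒ d = δ/√(n/2) = 2.681/√(89/2) = 0.4019.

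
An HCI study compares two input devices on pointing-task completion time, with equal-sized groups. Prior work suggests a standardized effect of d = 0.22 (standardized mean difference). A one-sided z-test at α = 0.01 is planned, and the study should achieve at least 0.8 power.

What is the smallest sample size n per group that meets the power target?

Set Φ(δ − 2.326) = 0.8; then δ − 2.326 = Φ⁻¹(0.8) = 0.842, giving δ = 3.168.
δ = d·√(n/2) ⇒ n = 2(δ/d)² = 2 × (3.168 / 0.22)² = 414.71.
Round up to the next whole unit.

n = 415 per group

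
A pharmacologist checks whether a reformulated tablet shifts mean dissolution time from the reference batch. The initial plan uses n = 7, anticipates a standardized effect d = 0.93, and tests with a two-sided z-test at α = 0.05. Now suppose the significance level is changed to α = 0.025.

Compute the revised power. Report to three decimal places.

δ = d·√n = 0.93 × √7 = 2.4605 (unchanged). New critical value: z_{0.0125} = 2.241.
Revised power = Φ(δ − 2.241) + Φ(−δ − 2.241) = Φ(0.219) + Φ(-4.702) = 0.5867 + 0.0000 = 0.5867.

Power ≈ 0.587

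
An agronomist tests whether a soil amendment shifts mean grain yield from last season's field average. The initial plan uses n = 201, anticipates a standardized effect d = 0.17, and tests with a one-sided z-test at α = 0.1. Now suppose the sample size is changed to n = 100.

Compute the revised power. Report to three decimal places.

Power ≈ 0.662

With n = 100: δ = d·√n = 0.17 × √100 = 1.7000. Critical value z_{0.1} = 1.282.
Revised power = Φ(δ − 1.282) = Φ(0.418) = 0.6622.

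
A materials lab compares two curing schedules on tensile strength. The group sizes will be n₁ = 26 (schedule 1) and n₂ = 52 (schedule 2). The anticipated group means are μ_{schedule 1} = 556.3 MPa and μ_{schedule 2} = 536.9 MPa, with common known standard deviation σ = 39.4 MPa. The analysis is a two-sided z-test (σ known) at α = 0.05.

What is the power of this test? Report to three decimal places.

Power ≈ 0.536

Standardized effect: d = |μ_{schedule 1} − μ_{schedule 2}| / σ = |556.3 − 536.9| / 39.4 = 0.4924
Noncentrality parameter: δ = d / √(1/n₁ + 1/n₂) = 0.4924 / √(1/26 + 1/52) = 2.0500
Two-sided α = 0.05 → critical value z_{0.025} = 1.960.
Power = Φ(δ − 1.960) + Φ(−δ − 1.960) = Φ(0.090) + Φ(-4.010) = 0.5359 + 0.0000 = 0.5359.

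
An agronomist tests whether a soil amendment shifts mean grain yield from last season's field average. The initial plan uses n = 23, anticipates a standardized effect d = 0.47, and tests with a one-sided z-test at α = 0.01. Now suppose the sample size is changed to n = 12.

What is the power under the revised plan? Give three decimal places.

Power ≈ 0.243

With n = 12: δ = d·√n = 0.47 × √12 = 1.6281. Critical value z_{0.01} = 2.326.
Revised power = Φ(δ − 2.326) = Φ(-0.698) = 0.2425.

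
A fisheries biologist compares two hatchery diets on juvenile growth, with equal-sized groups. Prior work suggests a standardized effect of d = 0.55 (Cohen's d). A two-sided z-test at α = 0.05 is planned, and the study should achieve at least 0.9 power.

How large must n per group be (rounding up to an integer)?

n = 70 per group

Set Φ(δ − 1.960) = 0.9; then δ − 1.960 = Φ⁻¹(0.9) = 1.282, giving δ = 3.242.
(Ignoring the negligible lower-tail rejection probability gives the usual closed-form inversion.)
δ = d·√(n/2) ⇒ n = 2(δ/d)² = 2 × (3.242 / 0.55)² = 69.47.
Round up to the next whole unit.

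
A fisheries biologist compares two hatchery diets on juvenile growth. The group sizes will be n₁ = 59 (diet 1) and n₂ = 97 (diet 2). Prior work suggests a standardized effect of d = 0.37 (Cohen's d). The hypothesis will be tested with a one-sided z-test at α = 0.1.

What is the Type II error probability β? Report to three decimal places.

Noncentrality parameter: δ = d / √(1/n₁ + 1/n₂) = 0.37 / √(1/59 + 1/97) = 2.2410
One-sided α = 0.1 → critical value z_{0.1} = 1.282.
Power = Φ(δ − 1.282) = Φ(0.959) = 0.8313.
Type II error: β = 1 − power = 1 − 0.8313 = 0.1687.

β ≈ 0.169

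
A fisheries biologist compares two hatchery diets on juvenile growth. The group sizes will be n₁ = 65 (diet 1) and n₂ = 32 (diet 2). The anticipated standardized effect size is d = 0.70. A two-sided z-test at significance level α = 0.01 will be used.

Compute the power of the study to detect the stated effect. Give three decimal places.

Power ≈ 0.747

Noncentrality parameter: δ = d / √(1/n₁ + 1/n₂) = 0.70 / √(1/65 + 1/32) = 3.2415
Two-sided α = 0.01 → critical value z_{0.005} = 2.576.
Power = Φ(δ − 2.576) + Φ(−δ − 2.576) = Φ(0.666) + Φ(-5.817) = 0.7472 + 0.0000 = 0.7472.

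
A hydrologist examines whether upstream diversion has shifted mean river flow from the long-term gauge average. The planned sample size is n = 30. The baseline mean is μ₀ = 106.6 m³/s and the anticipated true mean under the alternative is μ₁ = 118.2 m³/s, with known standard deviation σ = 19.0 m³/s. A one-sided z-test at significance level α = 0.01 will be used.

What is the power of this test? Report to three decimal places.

Standardized effect: d = |μ₁ − μ₀| / σ = |118.2 − 106.6| / 19.0 = 0.6105
Noncentrality parameter: δ = d·√n = 0.6105 × √30 = 3.3440
One-sided α = 0.01 → critical value z_{0.01} = 2.326.
Power = Φ(δ − 2.326) = Φ(1.018) = 0.8456.

Power ≈ 0.846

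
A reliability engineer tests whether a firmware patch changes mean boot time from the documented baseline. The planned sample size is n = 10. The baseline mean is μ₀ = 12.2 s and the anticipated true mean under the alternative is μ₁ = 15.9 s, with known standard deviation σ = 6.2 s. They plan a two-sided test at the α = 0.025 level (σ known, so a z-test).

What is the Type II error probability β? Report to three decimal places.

β ≈ 0.638

Standardized effect: d = |μ₁ − μ₀| / σ = |15.9 − 12.2| / 6.2 = 0.5968
Noncentrality parameter: δ = d·√n = 0.5968 × √10 = 1.8872
Critical value for a two-sided test at α = 0.025: z_{α/2} = 2.241.
Power = Φ(δ − 2.241) + Φ(−δ − 2.241) = Φ(-0.354) + Φ(-4.129) = 0.3616 + 0.0000 = 0.3616.
Type II error: β = 1 − power = 1 − 0.3616 = 0.6384.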